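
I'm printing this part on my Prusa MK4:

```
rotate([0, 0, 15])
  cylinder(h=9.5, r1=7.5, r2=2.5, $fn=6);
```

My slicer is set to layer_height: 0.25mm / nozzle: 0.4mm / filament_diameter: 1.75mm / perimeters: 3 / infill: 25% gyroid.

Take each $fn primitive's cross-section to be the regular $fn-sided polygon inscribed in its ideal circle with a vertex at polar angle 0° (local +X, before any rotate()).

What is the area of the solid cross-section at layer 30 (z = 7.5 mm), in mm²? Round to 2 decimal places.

32.79 mm²

At z = 7.5 mm: the cone contributes a regular 6-gon of circumradius 3.553 (interpolated between r1=7.5 and r2=2.5 at t=0.789) (area = (6/2)·3.553²·sin(360°/6) = 32.79 mm²); (whole slice rotated 15° about Z — lengths, areas and connectivity unchanged). Overall, the cross-section is a single solid region. Net area = 32.79 mm².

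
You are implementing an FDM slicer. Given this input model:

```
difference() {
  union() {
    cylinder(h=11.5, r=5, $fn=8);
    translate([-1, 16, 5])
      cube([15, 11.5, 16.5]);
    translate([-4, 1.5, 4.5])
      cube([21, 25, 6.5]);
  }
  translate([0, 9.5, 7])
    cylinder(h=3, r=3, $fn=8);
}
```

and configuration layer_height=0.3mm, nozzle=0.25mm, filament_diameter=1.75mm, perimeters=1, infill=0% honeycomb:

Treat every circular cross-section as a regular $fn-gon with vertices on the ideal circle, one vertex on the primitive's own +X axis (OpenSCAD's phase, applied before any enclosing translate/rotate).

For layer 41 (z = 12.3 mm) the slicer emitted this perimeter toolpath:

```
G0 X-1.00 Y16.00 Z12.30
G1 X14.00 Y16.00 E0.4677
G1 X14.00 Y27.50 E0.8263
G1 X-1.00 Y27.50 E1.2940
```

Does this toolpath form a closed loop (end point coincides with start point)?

no

Start point (G0): (-1.00, 16.00). End point (last G1): the path does not return to the start — open.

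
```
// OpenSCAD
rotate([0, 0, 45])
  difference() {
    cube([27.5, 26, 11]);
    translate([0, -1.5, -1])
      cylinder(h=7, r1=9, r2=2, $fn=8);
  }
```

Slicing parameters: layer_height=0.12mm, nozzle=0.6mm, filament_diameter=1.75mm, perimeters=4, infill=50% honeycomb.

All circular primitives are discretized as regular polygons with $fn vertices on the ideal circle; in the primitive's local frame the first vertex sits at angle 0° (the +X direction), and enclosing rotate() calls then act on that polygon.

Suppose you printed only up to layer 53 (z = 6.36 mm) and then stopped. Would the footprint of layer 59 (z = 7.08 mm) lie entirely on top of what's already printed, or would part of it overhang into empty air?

entirely on top

Compare the two slices. At z = 6.36: the 27.5×26 cube contributes its full rectangle (area 715.00 mm²); the cone at (0, -1.5) does not reach this height (z outside [-1, 6]); Subtracting the remaining from the first: none of the subtracted shapes is present at this height, so the 27.5×26 cube is unchanged — area = 715.00 mm²; (rotated 45° about Z; rotation is an isometry so areas/perimeters/island counts are preserved). At z = 7.08: the cube is present — its section is the full 27.5×26 rectangle (area 715.00 mm²); the cone at (0, -1.5) is not intersected at this z (z outside [-1, 6]); Subtracting the remaining from the first: none of the subtracted shapes is present at this height, so the 27.5×26 cube is unchanged — area = 715.00 mm²; (rotated 45° about Z; rotation is an isometry so areas/perimeters/island counts are preserved). Checking containment: the cross-section at z = 7.08 is a subset of the cross-section at z = 6.36.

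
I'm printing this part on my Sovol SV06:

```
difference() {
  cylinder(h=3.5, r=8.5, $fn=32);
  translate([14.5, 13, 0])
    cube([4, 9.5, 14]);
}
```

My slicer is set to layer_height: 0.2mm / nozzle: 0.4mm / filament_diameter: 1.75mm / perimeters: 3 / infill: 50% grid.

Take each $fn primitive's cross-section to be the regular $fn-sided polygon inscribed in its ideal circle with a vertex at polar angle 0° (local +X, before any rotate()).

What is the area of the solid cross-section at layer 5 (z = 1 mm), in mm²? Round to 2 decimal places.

225.52 mm²

At z = 1 mm: the r=8.5 cylinder contributes a regular 32-gon of circumradius 8.5 (area = (32/2)·8.500²·sin(360°/32) = 225.52 mm²); the cube at (14.5, 13) is present — its section is the full 4×9.5 rectangle (area 38.00 mm²); Subtracting the remaining from the first: starting from the r=8.5 cylinder (225.52 mm²), the 4×9.5 cube at (14.5, 13) misses the remaining region (no effect) — area = 225.52 mm². Overall, the cross-section is a single solid region. Net area = 225.52 mm².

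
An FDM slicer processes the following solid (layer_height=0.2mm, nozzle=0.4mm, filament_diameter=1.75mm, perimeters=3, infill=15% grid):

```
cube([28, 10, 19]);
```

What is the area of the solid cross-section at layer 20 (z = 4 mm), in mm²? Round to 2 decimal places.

At z = 4 mm: the cube is present — its section is the full 28×10 rectangle (area 280.00 mm²). Overall, the cross-section is a single solid region. Net area = 280.00 mm².

280.00 mm²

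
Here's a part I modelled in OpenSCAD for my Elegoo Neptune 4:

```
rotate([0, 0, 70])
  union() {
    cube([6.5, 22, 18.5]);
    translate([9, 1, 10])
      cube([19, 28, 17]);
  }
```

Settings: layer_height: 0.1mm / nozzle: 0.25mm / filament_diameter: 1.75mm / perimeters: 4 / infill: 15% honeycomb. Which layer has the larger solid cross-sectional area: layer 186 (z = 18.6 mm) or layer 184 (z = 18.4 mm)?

layer 184 (z = 18.4 mm)

Layer 186 (z = 18.6): the cube is not intersected at this z (z outside [0, 18.5]); the cube at (9, 1) (footprint 19×28) is included at this height (area 532.00 mm²); Merging all regions: only the 19×28 cube at (9, 1) is present, so the union is just that shape — area = 532.00 mm²; (rotated 70° about Z; rotation is an isometry so areas/perimeters/island counts are preserved). So its area = 532.00 mm². Layer 184 (z = 18.4): the cube (footprint 6.5×22) is included at this height (area 143.00 mm²); the cube at (9, 1) (footprint 19×28) is included at this height (area 532.00 mm²); Taking the union: the 2 present regions are separate (no shared area or edge), so areas and boundary lengths simply add and each stays a separate island — area = 675.00 mm²; (whole slice rotated 70° about Z — lengths, areas and connectivity unchanged). So its area = 675.00 mm². Layer 184 is larger (675.00 vs 532.00 mm²).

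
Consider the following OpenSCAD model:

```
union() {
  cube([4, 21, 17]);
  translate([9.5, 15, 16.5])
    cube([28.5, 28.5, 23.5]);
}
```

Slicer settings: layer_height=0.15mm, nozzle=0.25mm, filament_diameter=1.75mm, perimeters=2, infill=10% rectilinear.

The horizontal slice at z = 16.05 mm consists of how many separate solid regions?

At z = 16.05 mm: the 4×21 cube contributes its full rectangle; the cube at (9.5, 15) is not intersected at this z (z outside [16.5, 40]); Combining (union): only the 4×21 cube is present, so the union is just that shape — 1 connected region. The result has 1 disconnected region.

1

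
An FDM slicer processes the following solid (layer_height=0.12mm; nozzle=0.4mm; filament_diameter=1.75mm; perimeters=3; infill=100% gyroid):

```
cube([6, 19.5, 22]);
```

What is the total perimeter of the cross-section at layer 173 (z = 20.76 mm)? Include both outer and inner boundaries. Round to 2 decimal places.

At z = 20.76 mm: the 6×19.5 cube contributes its full rectangle (perimeter 51.00 mm). Overall, the cross-section is a single solid region. Total boundary length (outer) = 51.00 mm.

51.00 mm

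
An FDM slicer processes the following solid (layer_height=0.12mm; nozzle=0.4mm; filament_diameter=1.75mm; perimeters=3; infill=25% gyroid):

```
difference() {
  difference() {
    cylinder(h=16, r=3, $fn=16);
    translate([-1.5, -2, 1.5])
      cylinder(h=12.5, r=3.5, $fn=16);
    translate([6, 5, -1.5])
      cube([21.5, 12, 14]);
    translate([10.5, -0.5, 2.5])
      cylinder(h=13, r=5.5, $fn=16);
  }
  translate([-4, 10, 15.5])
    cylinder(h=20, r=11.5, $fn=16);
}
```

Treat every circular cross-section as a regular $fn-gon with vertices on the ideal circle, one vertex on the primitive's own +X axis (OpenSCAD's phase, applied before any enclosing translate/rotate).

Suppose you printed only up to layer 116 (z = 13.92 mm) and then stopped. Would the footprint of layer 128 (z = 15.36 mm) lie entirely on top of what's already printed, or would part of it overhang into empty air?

Compare the two slices. At z = 13.92: the cylinder: section is a regular 16-gon, circumradius r=3 (area = (16/2)·3.000²·sin(360°/16) = 27.55 mm²); the cylinder at (-1.5, -2): section is a regular 16-gon, circumradius r=3.5 (area = (16/2)·3.500²·sin(360°/16) = 37.50 mm²); the cube at (6, 5) is absent (z outside [-1.5, 12.5]); the r=5.5 cylinder at (10.5, -0.5) gives a regular 16-gon of circumradius 5.5 (constant along its height) (area = (16/2)·5.500²·sin(360°/16) = 92.61 mm²); After the difference (first − rest): starting from the r=3 cylinder (27.55 mm²), the r=3.5 cylinder at (-1.5, -2) partially overlaps it — only the 16.57 mm² overlap (of its 37.50 mm²) is removed, clipping the outline; the r=5.5 cylinder at (10.5, -0.5) misses the remaining region (no effect) — area = 10.99 mm²; the cylinder at (-4, 10) is absent (z outside [15.5, 35.5]); After the difference (first − rest): none of the subtracted shapes is present at this height, so that combined region is unchanged — area = 10.99 mm². At z = 15.36: the r=3 cylinder contributes a regular 16-gon of circumradius 3 (area = (16/2)·3.000²·sin(360°/16) = 27.55 mm²); the cylinder at (-1.5, -2) is not intersected at this z (z outside [1.5, 14]); the cube at (6, 5) is absent (z outside [-1.5, 12.5]); the r=5.5 cylinder at (10.5, -0.5) contributes a regular 16-gon of circumradius 5.5 (area = (16/2)·5.500²·sin(360°/16) = 92.61 mm²); Taking the first minus the rest: starting from the r=3 cylinder (27.55 mm²), the r=5.5 cylinder at (10.5, -0.5) misses the remaining region (no effect) — area = 27.55 mm²; the cylinder at (-4, 10) does not reach this height (z outside [15.5, 35.5]); Subtracting the remaining from the first: none of the subtracted shapes is present at this height, so the result so far is unchanged — area = 27.55 mm². Checking containment: at z = 15.36 the cross-section extends beyond the z = 13.92 cross-section by about 16.57 mm².

part overhangs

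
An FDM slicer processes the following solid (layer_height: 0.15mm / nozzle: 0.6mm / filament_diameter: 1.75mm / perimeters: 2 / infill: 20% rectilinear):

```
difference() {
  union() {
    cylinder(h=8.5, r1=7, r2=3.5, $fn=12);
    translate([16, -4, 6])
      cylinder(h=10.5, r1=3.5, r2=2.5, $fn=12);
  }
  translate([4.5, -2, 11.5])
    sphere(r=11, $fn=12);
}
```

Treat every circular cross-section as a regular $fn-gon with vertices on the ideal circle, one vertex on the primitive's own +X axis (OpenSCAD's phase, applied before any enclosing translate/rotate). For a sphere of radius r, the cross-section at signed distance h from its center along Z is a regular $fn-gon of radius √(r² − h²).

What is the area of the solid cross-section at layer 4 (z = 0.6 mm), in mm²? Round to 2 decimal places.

At z = 0.6 mm: the cone contributes a regular 12-gon of circumradius 6.753 (interpolated between r1=7 and r2=3.5 at t=0.071) (area = (12/2)·6.753²·sin(360°/12) = 136.81 mm²); the cone at (16, -4) is absent (z outside [6, 16.5]); Combining (union): only the cone is present, so the union is just that shape — area = 136.81 mm²; the sphere at (4.5, -2): section is a regular 12-gon, circumradius = √(r²−h²) = √(11²−10.9²) = 1.480 (area = (12/2)·1.480²·sin(360°/12) = 6.57 mm²); After the difference (first − rest): starting from the result so far (136.81 mm²), the r=11 sphere at (4.5, -2) lies wholly inside it (removes its full 6.57 mm² and its 9.19 mm outline becomes a hole wall) — area = 130.24 mm². Overall, the cross-section is one region with 1 hole. Net area = 130.24 mm².

130.24 mm²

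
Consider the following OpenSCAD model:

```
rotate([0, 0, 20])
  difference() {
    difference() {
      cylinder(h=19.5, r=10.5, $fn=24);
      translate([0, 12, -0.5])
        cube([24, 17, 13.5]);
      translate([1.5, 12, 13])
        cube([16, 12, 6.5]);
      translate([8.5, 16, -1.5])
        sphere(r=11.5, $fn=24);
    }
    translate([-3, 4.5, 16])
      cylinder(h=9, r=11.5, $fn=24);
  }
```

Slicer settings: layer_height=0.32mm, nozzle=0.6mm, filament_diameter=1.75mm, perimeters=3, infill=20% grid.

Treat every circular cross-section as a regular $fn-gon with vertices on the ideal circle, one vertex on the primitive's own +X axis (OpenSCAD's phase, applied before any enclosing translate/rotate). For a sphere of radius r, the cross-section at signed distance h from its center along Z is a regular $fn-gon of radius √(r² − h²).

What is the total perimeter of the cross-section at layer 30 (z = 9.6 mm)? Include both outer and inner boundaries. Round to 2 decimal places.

65.79 mm

At z = 9.6 mm: the r=10.5 cylinder contributes a regular 24-gon of circumradius 10.5 (perimeter = 2·24·10.500·sin(180°/24) = 65.79 mm); the cube at (0, 12) is present — its section is the full 24×17 rectangle (perimeter 82.00 mm); the cube at (1.5, 12) does not reach this height (z outside [13, 19.5]); the sphere at (8.5, 16): section is a regular 24-gon, circumradius = √(r²−h²) = √(11.5²−11.1²) = 3.007 (perimeter = 2·24·3.007·sin(180°/24) = 18.84 mm); After the difference (first − rest): starting from the r=10.5 cylinder, the 24×17 cube at (0, 12) misses the remaining region (no effect); the r=11.5 sphere at (8.5, 16) misses the remaining region (no effect) — boundary = 65.79 mm; the cylinder at (-3, 4.5) does not reach this height (z outside [16, 25]); Subtracting the remaining from the first: none of the subtracted shapes is present at this height, so the result so far is unchanged — boundary = 65.79 mm; (whole slice rotated 20° about Z — lengths, areas and connectivity unchanged). Overall, the cross-section is a single solid region. Total boundary length (outer) = 65.79 mm.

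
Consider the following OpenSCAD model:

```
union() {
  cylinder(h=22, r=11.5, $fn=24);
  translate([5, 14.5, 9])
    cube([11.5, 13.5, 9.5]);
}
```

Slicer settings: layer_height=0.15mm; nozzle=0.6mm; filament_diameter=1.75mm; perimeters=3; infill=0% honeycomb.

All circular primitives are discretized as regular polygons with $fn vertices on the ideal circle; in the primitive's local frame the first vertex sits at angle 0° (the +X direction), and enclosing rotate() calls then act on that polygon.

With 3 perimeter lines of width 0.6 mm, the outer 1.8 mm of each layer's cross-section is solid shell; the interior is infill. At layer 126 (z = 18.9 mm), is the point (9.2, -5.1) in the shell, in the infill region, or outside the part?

shell

At z = 18.9 mm: the r=11.5 cylinder contributes a regular 24-gon of circumradius 11.5; the cube at (5, 14.5) does not reach this height (z outside [9, 18.5]); Merging all regions: only the r=11.5 cylinder is present, so the union is just that shape — 1 connected region. Overall, the cross-section is a single solid region. The nearest boundary edge runs (9.96, -5.75)→(11.11, -2.98); distance from the point to it = 0.95 mm. The point is inside the cross-section, 0.95 mm from the nearest boundary — within the 1.8 mm shell band (3 × 0.6).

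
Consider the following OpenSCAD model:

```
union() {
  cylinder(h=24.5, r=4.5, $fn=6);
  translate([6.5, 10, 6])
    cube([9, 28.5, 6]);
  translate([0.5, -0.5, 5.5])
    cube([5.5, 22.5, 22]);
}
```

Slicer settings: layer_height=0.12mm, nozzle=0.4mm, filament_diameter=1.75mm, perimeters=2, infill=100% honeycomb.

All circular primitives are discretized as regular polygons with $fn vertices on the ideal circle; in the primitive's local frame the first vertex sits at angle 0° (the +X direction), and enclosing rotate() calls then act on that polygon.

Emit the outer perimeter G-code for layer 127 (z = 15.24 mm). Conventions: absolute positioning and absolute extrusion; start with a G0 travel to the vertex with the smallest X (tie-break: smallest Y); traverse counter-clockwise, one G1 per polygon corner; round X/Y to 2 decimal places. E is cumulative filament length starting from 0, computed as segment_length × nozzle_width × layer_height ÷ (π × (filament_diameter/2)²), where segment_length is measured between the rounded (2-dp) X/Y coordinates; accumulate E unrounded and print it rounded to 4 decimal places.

At z = 15.24 mm: the r=4.5 cylinder contributes a regular 6-gon of circumradius 4.5; the cube at (6.5, 10) is not intersected at this z (z outside [6, 12]); the 5.5×22.5 cube at (0.5, -0.5) contributes its full rectangle; Taking the union: the regions partially overlap (shared area 13.13 mm²), so overlapping operands fuse into one piece — 1 connected region. The outline is a single polygon with 9 vertices. Extrusion per mm of travel: 0.4 × 0.12 / (π × 0.875²) = 0.019956. Accumulating E over each segment gives final E = 1.3584.

G0 X-4.50 Y0.00 Z15.24
G1 X-2.25 Y-3.90 E0.0899
G1 X2.25 Y-3.90 E0.1797
G1 X4.21 Y-0.50 E0.2580
G1 X6.00 Y-0.50 E0.2937
G1 X6.00 Y22.00 E0.7427
G1 X0.50 Y22.00 E0.8525
G1 X0.50 Y3.90 E1.2137
G1 X-2.25 Y3.90 E1.2685
G1 X-4.50 Y0.00 E1.3584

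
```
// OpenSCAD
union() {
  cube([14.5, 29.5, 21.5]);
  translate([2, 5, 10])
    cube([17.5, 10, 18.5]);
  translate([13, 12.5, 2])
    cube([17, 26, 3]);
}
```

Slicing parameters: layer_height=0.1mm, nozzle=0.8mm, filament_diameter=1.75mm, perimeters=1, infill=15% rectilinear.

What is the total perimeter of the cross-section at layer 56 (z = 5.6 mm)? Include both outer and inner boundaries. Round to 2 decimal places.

At z = 5.6 mm: the cube (footprint 14.5×29.5) is included at this height (perimeter 88.00 mm); the cube at (2, 5) is absent (z outside [10, 28.5]); the cube at (13, 12.5) is not intersected at this z (z outside [2, 5]); Combining (union): only the 14.5×29.5 cube is present, so the union is just that shape — boundary = 88.00 mm. Overall, the cross-section is a single solid region. Total boundary length (outer) = 88.00 mm.

88.00 mm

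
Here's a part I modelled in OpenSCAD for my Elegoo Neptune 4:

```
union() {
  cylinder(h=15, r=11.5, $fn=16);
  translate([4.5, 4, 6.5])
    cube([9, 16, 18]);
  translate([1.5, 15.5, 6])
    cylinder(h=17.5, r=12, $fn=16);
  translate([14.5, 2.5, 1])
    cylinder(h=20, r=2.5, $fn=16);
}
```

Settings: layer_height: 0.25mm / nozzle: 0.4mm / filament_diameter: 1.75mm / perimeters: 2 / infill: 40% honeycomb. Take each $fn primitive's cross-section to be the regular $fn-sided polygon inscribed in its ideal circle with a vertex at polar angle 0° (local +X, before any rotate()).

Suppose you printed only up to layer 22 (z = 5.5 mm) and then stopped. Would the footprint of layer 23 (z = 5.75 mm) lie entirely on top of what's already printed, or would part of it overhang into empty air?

entirely on top

Compare the two slices. At z = 5.5: the cylinder: section is a regular 16-gon, circumradius r=11.5 (area = (16/2)·11.500²·sin(360°/16) = 404.88 mm²); the cube at (4.5, 4) does not reach this height (z outside [6.5, 24.5]); the cylinder at (1.5, 15.5) does not reach this height (z outside [6, 23.5]); the r=2.5 cylinder at (14.5, 2.5) gives a regular 16-gon of circumradius 2.5 (constant along its height) (area = (16/2)·2.500²·sin(360°/16) = 19.13 mm²); Merging all regions: the 2 present regions are separate (no shared area or edge), so areas and boundary lengths simply add and each stays a separate island — area = 424.01 mm². At z = 5.75: the r=11.5 cylinder gives a regular 16-gon of circumradius 11.5 (constant along its height) (area = (16/2)·11.500²·sin(360°/16) = 404.88 mm²); the cube at (4.5, 4) is absent (z outside [6.5, 24.5]); the cylinder at (1.5, 15.5) is absent (z outside [6, 23.5]); the r=2.5 cylinder at (14.5, 2.5) contributes a regular 16-gon of circumradius 2.5 (area = (16/2)·2.500²·sin(360°/16) = 19.13 mm²); Combining (union): the 2 present regions are separate (no shared area or edge), so areas and boundary lengths simply add and each stays a separate island — area = 424.01 mm². Checking containment: the cross-section at z = 5.75 is a subset of the cross-section at z = 5.5.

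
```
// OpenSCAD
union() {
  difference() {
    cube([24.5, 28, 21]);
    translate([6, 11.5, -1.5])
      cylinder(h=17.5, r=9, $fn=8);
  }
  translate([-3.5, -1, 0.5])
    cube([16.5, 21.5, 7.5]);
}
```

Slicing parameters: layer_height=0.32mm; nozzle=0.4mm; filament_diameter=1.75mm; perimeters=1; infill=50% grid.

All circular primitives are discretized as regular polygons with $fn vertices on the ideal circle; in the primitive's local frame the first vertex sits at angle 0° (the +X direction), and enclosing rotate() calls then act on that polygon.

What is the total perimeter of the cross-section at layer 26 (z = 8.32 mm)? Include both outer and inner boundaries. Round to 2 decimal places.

At z = 8.32 mm: the cube (footprint 24.5×28) is included at this height (perimeter 105.00 mm); the cylinder at (6, 11.5): section is a regular 8-gon, circumradius r=9 (perimeter = 2·8·9.000·sin(180°/8) = 55.11 mm); After the difference (first − rest): starting from the 24.5×28 cube, the r=9 cylinder at (6, 11.5) partially overlaps it — only the 207.64 mm² overlap (of its 229.10 mm²) is removed, clipping the outline — boundary = 132.51 mm; the cube at (-3.5, -1) is absent (z outside [0.5, 8]); Merging all regions: only that combined region is present, so the union is just that shape — boundary = 132.51 mm. Overall, the cross-section is a single solid region. Total boundary length (outer) = 132.51 mm.

132.51 mm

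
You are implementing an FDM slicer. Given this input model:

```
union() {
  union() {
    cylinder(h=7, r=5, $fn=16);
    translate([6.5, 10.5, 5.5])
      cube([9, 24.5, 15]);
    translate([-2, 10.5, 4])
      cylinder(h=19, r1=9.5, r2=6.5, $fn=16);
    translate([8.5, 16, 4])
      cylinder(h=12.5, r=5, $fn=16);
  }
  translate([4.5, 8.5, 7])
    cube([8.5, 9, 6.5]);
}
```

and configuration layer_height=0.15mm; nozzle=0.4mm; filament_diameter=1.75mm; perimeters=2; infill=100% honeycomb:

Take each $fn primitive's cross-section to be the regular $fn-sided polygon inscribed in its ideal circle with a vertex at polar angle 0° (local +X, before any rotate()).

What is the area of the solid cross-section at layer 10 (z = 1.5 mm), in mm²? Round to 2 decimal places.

At z = 1.5 mm: the r=5 cylinder gives a regular 16-gon of circumradius 5 (constant along its height) (area = (16/2)·5.000²·sin(360°/16) = 76.54 mm²); the cube at (6.5, 10.5) is absent (z outside [5.5, 20.5]); the cone at (-2, 10.5) is absent (z outside [4, 23]); the cylinder at (8.5, 16) does not reach this height (z outside [4, 16.5]); Taking the union: only the r=5 cylinder is present, so the union is just that shape — area = 76.54 mm²; the cube at (4.5, 8.5) is absent (z outside [7, 13.5]); Taking the union: only the result so far is present, so the union is just that shape — area = 76.54 mm². Overall, the cross-section is a single solid region. Net area = 76.54 mm².

76.54 mm²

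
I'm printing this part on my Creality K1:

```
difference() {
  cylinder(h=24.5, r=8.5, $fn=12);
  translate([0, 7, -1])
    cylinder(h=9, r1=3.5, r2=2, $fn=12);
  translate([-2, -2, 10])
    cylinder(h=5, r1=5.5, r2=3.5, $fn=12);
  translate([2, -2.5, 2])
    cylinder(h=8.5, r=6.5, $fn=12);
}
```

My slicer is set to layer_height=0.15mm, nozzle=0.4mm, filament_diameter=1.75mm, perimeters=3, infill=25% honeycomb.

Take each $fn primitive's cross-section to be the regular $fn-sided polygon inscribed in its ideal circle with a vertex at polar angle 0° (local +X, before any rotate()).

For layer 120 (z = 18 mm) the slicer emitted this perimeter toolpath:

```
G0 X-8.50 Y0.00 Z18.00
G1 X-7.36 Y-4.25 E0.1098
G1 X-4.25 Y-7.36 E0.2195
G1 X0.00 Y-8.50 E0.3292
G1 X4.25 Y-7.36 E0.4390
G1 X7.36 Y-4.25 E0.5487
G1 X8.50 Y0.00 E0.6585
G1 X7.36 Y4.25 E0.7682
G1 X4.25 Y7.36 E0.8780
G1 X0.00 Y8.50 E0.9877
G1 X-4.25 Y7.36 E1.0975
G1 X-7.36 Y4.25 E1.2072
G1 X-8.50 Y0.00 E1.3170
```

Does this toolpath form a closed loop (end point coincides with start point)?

Start point (G0): (-8.50, 0.00). End point (last G1): the path returns to the start — closed.

yes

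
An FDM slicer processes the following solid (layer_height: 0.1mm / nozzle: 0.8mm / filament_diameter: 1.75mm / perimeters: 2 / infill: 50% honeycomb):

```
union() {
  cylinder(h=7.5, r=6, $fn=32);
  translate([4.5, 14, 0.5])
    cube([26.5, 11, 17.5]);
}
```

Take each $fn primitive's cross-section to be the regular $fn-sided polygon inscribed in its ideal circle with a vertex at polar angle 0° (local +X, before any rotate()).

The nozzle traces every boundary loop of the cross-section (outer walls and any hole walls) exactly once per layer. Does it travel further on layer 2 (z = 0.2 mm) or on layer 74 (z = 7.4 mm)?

Layer 2 (z = 0.2): the r=6 cylinder contributes a regular 32-gon of circumradius 6 (perimeter = 2·32·6.000·sin(180°/32) = 37.64 mm); the cube at (4.5, 14) is not intersected at this z (z outside [0.5, 18]); Merging all regions: only the r=6 cylinder is present, so the union is just that shape — boundary = 37.64 mm. So its perimeter = 37.64 mm. Layer 74 (z = 7.4): the cylinder: section is a regular 32-gon, circumradius r=6 (perimeter = 2·32·6.000·sin(180°/32) = 37.64 mm); the 26.5×11 cube at (4.5, 14) contributes its full rectangle (perimeter 75.00 mm); Combining (union): the 2 present regions are separate (no shared area or edge), so areas and boundary lengths simply add and each stays a separate island — boundary = 112.64 mm. So its perimeter = 112.64 mm. Layer 74 is larger (112.64 vs 37.64 mm).

layer 74 (z = 7.4 mm)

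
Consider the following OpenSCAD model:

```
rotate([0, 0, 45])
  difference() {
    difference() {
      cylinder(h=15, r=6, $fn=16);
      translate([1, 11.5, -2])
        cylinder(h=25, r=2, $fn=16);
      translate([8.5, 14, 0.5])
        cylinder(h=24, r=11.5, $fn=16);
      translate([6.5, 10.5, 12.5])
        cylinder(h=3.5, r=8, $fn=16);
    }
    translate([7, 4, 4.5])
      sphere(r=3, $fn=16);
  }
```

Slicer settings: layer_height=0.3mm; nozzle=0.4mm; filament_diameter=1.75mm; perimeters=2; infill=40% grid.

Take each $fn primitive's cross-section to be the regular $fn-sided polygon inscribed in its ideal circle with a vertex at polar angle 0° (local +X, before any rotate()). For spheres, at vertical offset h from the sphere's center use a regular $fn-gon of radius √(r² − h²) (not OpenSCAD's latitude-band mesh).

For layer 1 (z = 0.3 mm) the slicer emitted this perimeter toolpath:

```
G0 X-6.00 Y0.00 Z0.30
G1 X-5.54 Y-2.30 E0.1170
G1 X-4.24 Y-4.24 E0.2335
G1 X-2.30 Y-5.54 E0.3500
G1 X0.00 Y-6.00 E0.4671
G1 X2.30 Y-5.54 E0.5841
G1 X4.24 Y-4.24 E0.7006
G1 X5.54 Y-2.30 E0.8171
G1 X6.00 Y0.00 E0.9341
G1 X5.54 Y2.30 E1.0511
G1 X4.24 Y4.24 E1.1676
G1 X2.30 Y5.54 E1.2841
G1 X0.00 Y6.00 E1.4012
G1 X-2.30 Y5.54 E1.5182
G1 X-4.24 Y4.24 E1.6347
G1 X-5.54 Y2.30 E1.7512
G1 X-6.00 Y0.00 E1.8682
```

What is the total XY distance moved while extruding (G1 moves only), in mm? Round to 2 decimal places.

Sum the Euclidean lengths of each G1 segment: total = 37.45 mm.

37.45 mm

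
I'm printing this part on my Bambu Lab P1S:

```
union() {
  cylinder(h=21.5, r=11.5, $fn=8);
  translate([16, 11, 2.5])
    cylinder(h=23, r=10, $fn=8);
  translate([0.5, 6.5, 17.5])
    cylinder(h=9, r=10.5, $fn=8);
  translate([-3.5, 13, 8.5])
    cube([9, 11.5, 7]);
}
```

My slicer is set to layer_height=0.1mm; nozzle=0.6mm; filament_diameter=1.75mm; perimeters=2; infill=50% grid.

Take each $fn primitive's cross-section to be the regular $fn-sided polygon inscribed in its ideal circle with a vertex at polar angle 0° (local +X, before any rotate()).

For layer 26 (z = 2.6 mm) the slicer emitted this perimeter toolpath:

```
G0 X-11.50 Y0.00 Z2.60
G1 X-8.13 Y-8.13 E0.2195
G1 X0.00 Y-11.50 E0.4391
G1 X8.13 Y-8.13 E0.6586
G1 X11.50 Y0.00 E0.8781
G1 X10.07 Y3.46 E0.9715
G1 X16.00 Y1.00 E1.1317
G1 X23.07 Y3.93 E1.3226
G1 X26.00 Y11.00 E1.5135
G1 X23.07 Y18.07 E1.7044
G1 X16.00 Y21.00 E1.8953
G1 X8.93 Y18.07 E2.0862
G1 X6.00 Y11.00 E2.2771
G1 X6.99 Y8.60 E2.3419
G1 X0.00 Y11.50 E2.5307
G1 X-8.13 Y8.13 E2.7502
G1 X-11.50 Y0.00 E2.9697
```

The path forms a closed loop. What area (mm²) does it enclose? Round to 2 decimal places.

652.38 mm²

Apply the shoelace formula to the sequence of (X, Y) vertices; enclosed area = 652.38 mm².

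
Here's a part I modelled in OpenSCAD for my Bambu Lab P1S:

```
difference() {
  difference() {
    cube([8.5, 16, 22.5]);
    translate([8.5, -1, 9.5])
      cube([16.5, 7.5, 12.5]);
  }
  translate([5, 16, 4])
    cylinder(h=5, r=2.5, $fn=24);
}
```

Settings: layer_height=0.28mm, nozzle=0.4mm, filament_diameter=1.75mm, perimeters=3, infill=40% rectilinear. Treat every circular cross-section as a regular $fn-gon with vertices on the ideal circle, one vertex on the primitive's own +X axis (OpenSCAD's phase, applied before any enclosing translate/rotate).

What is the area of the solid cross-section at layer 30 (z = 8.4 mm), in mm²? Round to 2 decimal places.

At z = 8.4 mm: the 8.5×16 cube contributes its full rectangle (area 136.00 mm²); the cube at (8.5, -1) is not intersected at this z (z outside [9.5, 22]); Taking the first minus the rest: none of the subtracted shapes is present at this height, so the 8.5×16 cube is unchanged — area = 136.00 mm²; the cylinder at (5, 16): section is a regular 24-gon, circumradius r=2.5 (area = (24/2)·2.500²·sin(360°/24) = 19.41 mm²); Subtracting the remaining from the first: starting from the result so far (136.00 mm²), the r=2.5 cylinder at (5, 16) partially overlaps it — only the 9.71 mm² overlap (of its 19.41 mm²) is removed, clipping the outline — area = 126.29 mm². Overall, the cross-section is a single solid region. Net area = 126.29 mm².

126.29 mm²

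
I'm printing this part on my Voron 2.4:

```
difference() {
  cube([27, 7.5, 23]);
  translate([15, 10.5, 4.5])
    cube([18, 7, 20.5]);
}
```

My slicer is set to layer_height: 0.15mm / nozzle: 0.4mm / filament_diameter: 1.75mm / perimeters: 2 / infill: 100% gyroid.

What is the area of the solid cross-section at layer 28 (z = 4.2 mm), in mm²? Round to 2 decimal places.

At z = 4.2 mm: the 27×7.5 cube contributes its full rectangle (area 202.50 mm²); the cube at (15, 10.5) does not reach this height (z outside [4.5, 25]); Taking the first minus the rest: none of the subtracted shapes is present at this height, so the 27×7.5 cube is unchanged — area = 202.50 mm². Overall, the cross-section is a single solid region. Net area = 202.50 mm².

202.50 mm²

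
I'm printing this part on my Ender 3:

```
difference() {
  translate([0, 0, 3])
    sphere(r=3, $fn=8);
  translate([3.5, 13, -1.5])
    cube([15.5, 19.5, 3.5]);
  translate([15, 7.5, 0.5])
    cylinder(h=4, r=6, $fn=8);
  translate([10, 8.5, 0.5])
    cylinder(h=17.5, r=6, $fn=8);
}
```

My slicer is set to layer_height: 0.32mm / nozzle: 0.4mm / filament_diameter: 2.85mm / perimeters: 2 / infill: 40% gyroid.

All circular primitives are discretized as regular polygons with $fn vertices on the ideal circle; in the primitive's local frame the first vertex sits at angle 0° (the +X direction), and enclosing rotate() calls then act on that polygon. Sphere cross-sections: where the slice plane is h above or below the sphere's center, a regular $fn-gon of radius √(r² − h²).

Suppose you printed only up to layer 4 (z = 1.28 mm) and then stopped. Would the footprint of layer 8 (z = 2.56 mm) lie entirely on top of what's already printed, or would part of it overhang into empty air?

part overhangs

Compare the two slices. At z = 1.28: the sphere: section is a regular 8-gon, circumradius = √(r²−h²) = √(3²−1.72²) = 2.458 (area = (8/2)·2.458²·sin(360°/8) = 17.09 mm²); the cube at (3.5, 13) is present — its section is the full 15.5×19.5 rectangle (area 302.25 mm²); the r=6 cylinder at (15, 7.5) contributes a regular 8-gon of circumradius 6 (area = (8/2)·6.000²·sin(360°/8) = 101.82 mm²); the r=6 cylinder at (10, 8.5) gives a regular 8-gon of circumradius 6 (constant along its height) (area = (8/2)·6.000²·sin(360°/8) = 101.82 mm²); After the difference (first − rest): starting from the r=3 sphere (17.09 mm²), the 15.5×19.5 cube at (3.5, 13) misses the remaining region (no effect); the r=6 cylinder at (15, 7.5) misses the remaining region (no effect); the r=6 cylinder at (10, 8.5) misses the remaining region (no effect) — area = 17.09 mm². At z = 2.56: the r=3 sphere slices to a regular 8-gon of circumradius 2.968 (√(r²−h²) with h=0.44 from center) (area = (8/2)·2.968²·sin(360°/8) = 24.91 mm²); the cube at (3.5, 13) is not intersected at this z (z outside [-1.5, 2]); the r=6 cylinder at (15, 7.5) contributes a regular 8-gon of circumradius 6 (area = (8/2)·6.000²·sin(360°/8) = 101.82 mm²); the r=6 cylinder at (10, 8.5) contributes a regular 8-gon of circumradius 6 (area = (8/2)·6.000²·sin(360°/8) = 101.82 mm²); After the difference (first − rest): starting from the r=3 sphere (24.91 mm²), the r=6 cylinder at (15, 7.5) misses the remaining region (no effect); the r=6 cylinder at (10, 8.5) misses the remaining region (no effect) — area = 24.91 mm². Checking containment: at z = 2.56 the cross-section extends beyond the z = 1.28 cross-section by about 7.82 mm².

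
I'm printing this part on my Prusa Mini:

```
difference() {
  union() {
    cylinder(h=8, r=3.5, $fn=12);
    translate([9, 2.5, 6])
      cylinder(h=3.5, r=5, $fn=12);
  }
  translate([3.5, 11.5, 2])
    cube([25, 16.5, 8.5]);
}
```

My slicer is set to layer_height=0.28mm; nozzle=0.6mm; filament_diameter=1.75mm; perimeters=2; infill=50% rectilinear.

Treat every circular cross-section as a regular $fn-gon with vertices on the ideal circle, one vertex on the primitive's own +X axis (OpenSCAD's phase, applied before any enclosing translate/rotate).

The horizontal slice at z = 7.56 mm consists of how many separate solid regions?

At z = 7.56 mm: the cylinder: section is a regular 12-gon, circumradius r=3.5; the cylinder at (9, 2.5): section is a regular 12-gon, circumradius r=5; Combining (union): the 2 present regions are separate (no shared area or edge), so areas and boundary lengths simply add and each stays a separate island — 2 connected regions; the cube at (3.5, 11.5) (footprint 25×16.5) is included at this height; Taking the first minus the rest: starting from the result so far, the 25×16.5 cube at (3.5, 11.5) misses the remaining region (no effect) — 2 connected regions. The result has 2 disconnected regions.

2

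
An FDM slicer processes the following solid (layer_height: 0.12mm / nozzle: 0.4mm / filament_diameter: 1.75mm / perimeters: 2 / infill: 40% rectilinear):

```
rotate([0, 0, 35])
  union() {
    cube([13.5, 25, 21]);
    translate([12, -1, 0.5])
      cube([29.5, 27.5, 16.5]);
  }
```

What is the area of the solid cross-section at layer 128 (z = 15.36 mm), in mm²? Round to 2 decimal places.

1111.25 mm²

At z = 15.36 mm: the cube (footprint 13.5×25) is included at this height (area 337.50 mm²); the 29.5×27.5 cube at (12, -1) contributes its full rectangle (area 811.25 mm²); Taking the union: the regions partially overlap — summed areas 1148.75 mm² minus the doubly-counted overlap 37.50 mm² gives 1111.25 mm² — area = 1111.25 mm²; (rotated 35° about Z; rotation is an isometry so areas/perimeters/island counts are preserved). Overall, the cross-section is a single solid region. Net area = 1111.25 mm².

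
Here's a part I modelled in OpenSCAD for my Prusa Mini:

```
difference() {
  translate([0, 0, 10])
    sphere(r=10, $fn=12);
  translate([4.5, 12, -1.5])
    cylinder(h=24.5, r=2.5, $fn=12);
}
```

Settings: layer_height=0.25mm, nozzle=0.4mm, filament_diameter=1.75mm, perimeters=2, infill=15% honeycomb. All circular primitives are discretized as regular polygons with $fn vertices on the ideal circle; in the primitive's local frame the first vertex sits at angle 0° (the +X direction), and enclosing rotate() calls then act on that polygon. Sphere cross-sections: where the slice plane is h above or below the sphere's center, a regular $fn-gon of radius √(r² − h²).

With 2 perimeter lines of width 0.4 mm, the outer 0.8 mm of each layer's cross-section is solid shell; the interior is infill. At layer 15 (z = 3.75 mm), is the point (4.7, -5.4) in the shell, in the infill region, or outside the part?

At z = 3.75 mm: the r=10 sphere slices to a regular 12-gon of circumradius 7.806 (√(r²−h²) with h=6.25 from center); the cylinder at (4.5, 12): section is a regular 12-gon, circumradius r=2.5; Taking the first minus the rest: starting from the r=10 sphere, the r=2.5 cylinder at (4.5, 12) misses the remaining region (no effect) — 1 connected region. Overall, the cross-section is a single solid region. The nearest boundary edge runs (6.76, -3.90)→(3.90, -6.76); distance from the point to it = 0.40 mm. The point is inside the cross-section, 0.40 mm from the nearest boundary — within the 0.8 mm shell band (2 × 0.4).

shell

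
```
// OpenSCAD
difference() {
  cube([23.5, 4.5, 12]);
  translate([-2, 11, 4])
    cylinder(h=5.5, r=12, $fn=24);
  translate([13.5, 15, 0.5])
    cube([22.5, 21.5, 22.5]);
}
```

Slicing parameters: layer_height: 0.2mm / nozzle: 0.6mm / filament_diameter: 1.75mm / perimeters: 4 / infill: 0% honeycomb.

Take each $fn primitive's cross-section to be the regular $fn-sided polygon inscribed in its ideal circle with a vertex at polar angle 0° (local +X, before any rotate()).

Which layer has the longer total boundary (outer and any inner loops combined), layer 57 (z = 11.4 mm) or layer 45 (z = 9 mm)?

Layer 57 (z = 11.4): the 23.5×4.5 cube contributes its full rectangle (perimeter 56.00 mm); the cylinder at (-2, 11) does not reach this height (z outside [4, 9.5]); the 22.5×21.5 cube at (13.5, 15) contributes its full rectangle (perimeter 88.00 mm); Subtracting the remaining from the first: starting from the 23.5×4.5 cube, the 22.5×21.5 cube at (13.5, 15) misses the remaining region (no effect) — boundary = 56.00 mm. So its perimeter = 56.00 mm. Layer 45 (z = 9): the cube (footprint 23.5×4.5) is included at this height (perimeter 56.00 mm); the cylinder at (-2, 11): section is a regular 24-gon, circumradius r=12 (perimeter = 2·24·12.000·sin(180°/24) = 75.18 mm); the 22.5×21.5 cube at (13.5, 15) contributes its full rectangle (perimeter 88.00 mm); Taking the first minus the rest: starting from the 23.5×4.5 cube, the r=12 cylinder at (-2, 11) partially overlaps it — only the 26.37 mm² overlap (of its 447.24 mm²) is removed, clipping the outline; the 22.5×21.5 cube at (13.5, 15) misses the remaining region (no effect) — boundary = 48.18 mm. So its perimeter = 48.18 mm. Layer 57 is larger (56.00 vs 48.18 mm).

layer 57 (z = 11.4 mm)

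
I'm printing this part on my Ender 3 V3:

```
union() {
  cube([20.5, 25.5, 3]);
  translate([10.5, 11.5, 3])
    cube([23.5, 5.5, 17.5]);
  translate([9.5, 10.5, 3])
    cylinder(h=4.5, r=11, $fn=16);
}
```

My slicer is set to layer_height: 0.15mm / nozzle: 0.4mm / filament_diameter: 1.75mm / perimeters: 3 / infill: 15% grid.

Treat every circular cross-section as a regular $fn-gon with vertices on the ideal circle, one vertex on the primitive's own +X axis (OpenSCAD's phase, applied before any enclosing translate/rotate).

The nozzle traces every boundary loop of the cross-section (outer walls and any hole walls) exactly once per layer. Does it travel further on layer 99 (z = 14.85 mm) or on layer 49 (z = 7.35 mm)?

Layer 99 (z = 14.85): the cube is not intersected at this z (z outside [0, 3]); the cube at (10.5, 11.5) (footprint 23.5×5.5) is included at this height (perimeter 58.00 mm); the cylinder at (9.5, 10.5) does not reach this height (z outside [3, 7.5]); Merging all regions: only the 23.5×5.5 cube at (10.5, 11.5) is present, so the union is just that shape — boundary = 58.00 mm. So its perimeter = 58.00 mm. Layer 49 (z = 7.35): the cube is absent (z outside [0, 3]); the 23.5×5.5 cube at (10.5, 11.5) contributes its full rectangle (perimeter 58.00 mm); the cylinder at (9.5, 10.5): section is a regular 16-gon, circumradius r=11 (perimeter = 2·16·11.000·sin(180°/16) = 68.67 mm); Merging all regions: the regions partially overlap (shared area 49.67 mm²), so the edge portions inside another operand are dropped and the merged outline is re-measured after clipping — boundary = 97.71 mm. So its perimeter = 97.71 mm. Layer 49 is larger (97.71 vs 58.00 mm).

layer 49 (z = 7.35 mm)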